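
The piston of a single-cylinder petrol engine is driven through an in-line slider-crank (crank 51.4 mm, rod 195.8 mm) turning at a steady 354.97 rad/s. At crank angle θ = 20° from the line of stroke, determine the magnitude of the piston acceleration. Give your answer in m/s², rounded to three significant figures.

7410

ω = 355 rad/s
x(θ) = r cosθ + √(L² − r² sin²θ); with ω constant, a = ω²·d²x/dθ².
d²x/dθ² = −r cosθ − r²(cos2θ)/√u − r⁴ sin²2θ/(4u^{3/2}),  u = L² − r² sin²θ = 0.0380286 m².
Substituting r = 0.0514 m, L = 0.1958 m, θ = 20°: d²x/dθ² = -0.058776 m.
a = ω²·d²x/dθ² = (355)²·(-0.058776) = -7406 m/s²;  |a| = 7406 m/s².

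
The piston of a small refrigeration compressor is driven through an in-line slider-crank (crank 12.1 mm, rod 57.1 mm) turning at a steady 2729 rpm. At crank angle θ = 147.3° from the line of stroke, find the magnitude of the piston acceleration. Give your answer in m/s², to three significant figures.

ω = 2π·2729/60 = 285.8 rad/s
x(θ) = r cosθ + √(L² − r² sin²θ); with ω constant, a = ω²·d²x/dθ².
d²x/dθ² = −r cosθ − r²(cos2θ)/√u − r⁴ sin²2θ/(4u^{3/2}),  u = L² − r² sin²θ = 0.00321768 m².
Substituting r = 0.0121 m, L = 0.0571 m, θ = 147.3°: d²x/dθ² = +0.0090836 m.
a = ω²·d²x/dθ² = (285.8)²·(+0.0090836) = +741.86 m/s²;  |a| = 741.86 m/s².

742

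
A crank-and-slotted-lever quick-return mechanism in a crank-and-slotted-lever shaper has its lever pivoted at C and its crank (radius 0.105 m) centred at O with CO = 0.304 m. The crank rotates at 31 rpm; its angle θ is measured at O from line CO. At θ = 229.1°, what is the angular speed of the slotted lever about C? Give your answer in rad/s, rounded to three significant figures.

ω = 3.246 rad/s (from 31 rpm).
Crank pin A relative to C: A = (d + r cosθ, r sinθ); lever angle φ = atan2(r sinθ, d + r cosθ).
Differentiating tanφ: φ̇ = rω(d cosθ + r)/(d² + r² + 2dr cosθ).
d² + r² + 2dr cosθ = |CA|² = 0.0616423 m²;  d cosθ + r = -0.094041 m.
|ω_lever| = |0.105·3.246·-0.094041| / 0.0616423 = 0.52002 rad/s.

0.520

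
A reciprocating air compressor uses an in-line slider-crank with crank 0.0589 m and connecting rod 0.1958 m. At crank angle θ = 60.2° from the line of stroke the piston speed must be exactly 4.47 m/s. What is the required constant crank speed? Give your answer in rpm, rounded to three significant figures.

723

For an in-line slider-crank, |v_piston| = rω|sinθ|·[1 + r cosθ/√(L² − r² sin²θ)].
With r = 0.0589 m, L = 0.1958 m, θ = 60.2°: the bracketed kinematic factor |dx/dθ| = 0.059027 m.
ω = v/|dx/dθ| = 4.47/0.059027 = 75.728 rad/s.
N = 60ω/(2π) = 723.15 rpm.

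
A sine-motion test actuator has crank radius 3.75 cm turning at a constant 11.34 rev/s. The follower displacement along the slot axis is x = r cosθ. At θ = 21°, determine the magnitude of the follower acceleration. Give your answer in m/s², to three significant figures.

178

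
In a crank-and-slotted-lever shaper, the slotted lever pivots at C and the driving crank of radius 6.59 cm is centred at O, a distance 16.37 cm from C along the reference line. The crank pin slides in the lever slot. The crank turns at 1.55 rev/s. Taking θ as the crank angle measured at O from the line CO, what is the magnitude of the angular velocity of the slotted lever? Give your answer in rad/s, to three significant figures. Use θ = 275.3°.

1.57

ω = 9.739 rad/s (from 1.55 rev/s).
Crank pin A relative to C: A = (d + r cosθ, r sinθ); lever angle φ = atan2(r sinθ, d + r cosθ).
Differentiating tanφ: φ̇ = rω(d cosθ + r)/(d² + r² + 2dr cosθ).
d² + r² + 2dr cosθ = |CA|² = 0.0331335 m²;  d cosθ + r = +0.081021 m.
|ω_lever| = |0.0659·9.739·+0.081021| / 0.0331335 = 1.5694 rad/s.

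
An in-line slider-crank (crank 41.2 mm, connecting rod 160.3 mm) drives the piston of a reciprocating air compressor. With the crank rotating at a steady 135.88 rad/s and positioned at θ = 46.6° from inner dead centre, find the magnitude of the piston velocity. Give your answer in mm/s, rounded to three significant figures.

ω = 135.9 rad/s
For an in-line slider-crank, x = r cosθ + √(L² − r² sin²θ), so v = −rω sinθ·[1 + r cosθ/√(L² − r² sin²θ)].
With r = 0.0412 m, L = 0.1603 m, θ = 46.6°: √(L² − r² sin²θ) = 0.15748 m.
v = −0.0412·135.9·0.72657·[1 + 0.0412·0.68709/0.15748] = -4.7987 m/s.
|v| = 4.7987 m/s = 4798.7 mm/s.

4800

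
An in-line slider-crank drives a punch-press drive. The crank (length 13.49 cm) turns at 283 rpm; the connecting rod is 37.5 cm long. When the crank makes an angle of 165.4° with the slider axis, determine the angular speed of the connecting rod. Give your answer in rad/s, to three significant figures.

10.4

ω = 29.64 rad/s (converted from 283 rpm).
The rod makes angle φ with the slider axis where L sinφ = r sinθ; differentiating, L cosφ·φ̇ = r ω cosθ.
L cosφ = √(L² − r² sin²θ) = 0.37346 m.
|ω_rod| = r ω |cosθ| / √(L² − r² sin²θ) = 0.1349·29.64·0.96771/0.37346 = 10.359 rad/s.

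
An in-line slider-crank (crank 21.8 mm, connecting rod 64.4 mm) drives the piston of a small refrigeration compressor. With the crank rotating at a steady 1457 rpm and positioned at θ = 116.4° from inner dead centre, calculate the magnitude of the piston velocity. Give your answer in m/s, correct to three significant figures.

2.51

ω = 2π·1457/60 = 152.6 rad/s
For an in-line slider-crank, x = r cosθ + √(L² − r² sin²θ), so v = −rω sinθ·[1 + r cosθ/√(L² − r² sin²θ)].
With r = 0.0218 m, L = 0.0644 m, θ = 116.4°: √(L² − r² sin²θ) = 0.061368 m.
v = −0.0218·152.6·0.89571·[1 + 0.0218·-0.44464/0.061368] = -2.5087 m/s.
|v| = 2.5087 m/s.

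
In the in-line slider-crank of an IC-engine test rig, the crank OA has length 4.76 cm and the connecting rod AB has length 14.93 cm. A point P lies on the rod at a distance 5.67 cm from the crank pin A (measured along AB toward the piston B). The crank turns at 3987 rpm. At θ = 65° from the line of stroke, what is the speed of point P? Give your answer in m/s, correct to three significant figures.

ω = 417.5 rad/s.  Crank-pin speed |V_A| = rω = 19.874 m/s, perpendicular to OA.
Rod angle: sinφ = −(r/L) sinθ ⇒ φ = -16.795°; ω_rod = −rω cosθ/√(L²−r²sin²θ) = -58.763 rad/s.
V_P = V_A + ω_rod × AP, with AP = 0.0567 m along the rod.
Components: V_Px = −rω sinθ − a·ω_rod·sinφ = -18.975 m/s;  V_Py = rω cosθ + a·ω_rod·cosφ = +5.2093 m/s.
|V_P| = √(V_Px² + V_Py²) = 19.677 m/s.

19.7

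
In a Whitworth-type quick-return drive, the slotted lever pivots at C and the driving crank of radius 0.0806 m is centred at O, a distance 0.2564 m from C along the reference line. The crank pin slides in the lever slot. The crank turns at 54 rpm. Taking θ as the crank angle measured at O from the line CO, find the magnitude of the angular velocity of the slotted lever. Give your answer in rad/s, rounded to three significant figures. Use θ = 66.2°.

ω = 5.655 rad/s (from 54 rpm).
Crank pin A relative to C: A = (d + r cosθ, r sinθ); lever angle φ = atan2(r sinθ, d + r cosθ).
Differentiating tanφ: φ̇ = rω(d cosθ + r)/(d² + r² + 2dr cosθ).
d² + r² + 2dr cosθ = |CA|² = 0.0889165 m²;  d cosθ + r = +0.18407 m.
|ω_lever| = |0.0806·5.655·+0.18407| / 0.0889165 = 0.94353 rad/s.

0.944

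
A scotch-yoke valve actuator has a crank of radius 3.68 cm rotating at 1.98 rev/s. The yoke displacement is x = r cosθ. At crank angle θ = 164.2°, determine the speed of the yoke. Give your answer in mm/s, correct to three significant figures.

125

ω = 12.44 rad/s (from 1.98 rev/s).
x = r cosθ ⇒ ẋ = −rω sinθ.
|v| = rω|sinθ| = 0.0368·12.44·|sin 164.2°| = 0.12465 m/s = 124.65 mm/s.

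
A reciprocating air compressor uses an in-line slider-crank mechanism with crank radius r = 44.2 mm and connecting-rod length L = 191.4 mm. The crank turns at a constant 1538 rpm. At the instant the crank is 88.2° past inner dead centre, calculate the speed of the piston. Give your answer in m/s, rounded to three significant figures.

ω = 2π·1538/60 = 161.1 rad/s
For an in-line slider-crank, x = r cosθ + √(L² − r² sin²θ), so v = −rω sinθ·[1 + r cosθ/√(L² − r² sin²θ)].
With r = 0.0442 m, L = 0.1914 m, θ = 88.2°: √(L² − r² sin²θ) = 0.18623 m.
v = −0.0442·161.1·0.99951·[1 + 0.0442·0.03141/0.18623] = -7.1683 m/s.
|v| = 7.1683 m/s.

7.17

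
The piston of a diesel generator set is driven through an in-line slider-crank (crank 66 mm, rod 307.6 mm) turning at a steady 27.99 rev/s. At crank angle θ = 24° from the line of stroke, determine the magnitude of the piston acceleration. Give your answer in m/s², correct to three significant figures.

ω = 2π·28 = 175.9 rad/s
x(θ) = r cosθ + √(L² − r² sin²θ); with ω constant, a = ω²·d²x/dθ².
d²x/dθ² = −r cosθ − r²(cos2θ)/√u − r⁴ sin²2θ/(4u^{3/2}),  u = L² − r² sin²θ = 0.0938971 m².
Substituting r = 0.066 m, L = 0.3076 m, θ = 24°: d²x/dθ² = -0.069897 m.
a = ω²·d²x/dθ² = (175.9)²·(-0.069897) = -2161.8 m/s²;  |a| = 2161.8 m/s².

2160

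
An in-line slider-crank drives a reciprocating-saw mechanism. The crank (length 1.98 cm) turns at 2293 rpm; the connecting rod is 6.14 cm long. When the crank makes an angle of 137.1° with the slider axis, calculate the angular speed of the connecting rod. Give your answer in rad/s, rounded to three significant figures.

ω = 240.1 rad/s (converted from 2293 rpm).
The rod makes angle φ with the slider axis where L sinφ = r sinθ; differentiating, L cosφ·φ̇ = r ω cosθ.
L cosφ = √(L² − r² sin²θ) = 0.059902 m.
|ω_rod| = r ω |cosθ| / √(L² − r² sin²θ) = 0.0198·240.1·0.73254/0.059902 = 58.142 rad/s.

58.1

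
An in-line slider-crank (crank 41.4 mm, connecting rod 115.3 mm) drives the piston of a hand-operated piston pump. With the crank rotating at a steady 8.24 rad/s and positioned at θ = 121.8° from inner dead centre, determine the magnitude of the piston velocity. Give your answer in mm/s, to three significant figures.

ω = 8.24 rad/s
For an in-line slider-crank, x = r cosθ + √(L² − r² sin²θ), so v = −rω sinθ·[1 + r cosθ/√(L² − r² sin²θ)].
With r = 0.0414 m, L = 0.1153 m, θ = 121.8°: √(L² − r² sin²θ) = 0.1098 m.
v = −0.0414·8.24·0.84989·[1 + 0.0414·-0.52696/0.1098] = -0.23232 m/s.
|v| = 0.23232 m/s = 232.32 mm/s.

232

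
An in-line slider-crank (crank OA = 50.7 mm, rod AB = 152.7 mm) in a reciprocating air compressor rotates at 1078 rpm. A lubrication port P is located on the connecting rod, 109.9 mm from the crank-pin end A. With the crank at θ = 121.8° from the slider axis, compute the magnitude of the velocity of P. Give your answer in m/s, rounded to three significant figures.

ω = 112.9 rad/s.  Crank-pin speed |V_A| = rω = 5.7234 m/s, perpendicular to OA.
Rod angle: sinφ = −(r/L) sinθ ⇒ φ = -16.391°; ω_rod = −rω cosθ/√(L²−r²sin²θ) = +20.588 rad/s.
V_P = V_A + ω_rod × AP, with AP = 0.1099 m along the rod.
Components: V_Px = −rω sinθ − a·ω_rod·sinφ = -4.2258 m/s;  V_Py = rω cosθ + a·ω_rod·cosφ = -0.84535 m/s.
|V_P| = √(V_Px² + V_Py²) = 4.3095 m/s.

4.31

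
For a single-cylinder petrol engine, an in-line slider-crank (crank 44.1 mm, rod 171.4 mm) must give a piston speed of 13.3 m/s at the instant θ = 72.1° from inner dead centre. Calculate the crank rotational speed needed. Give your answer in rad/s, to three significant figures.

For an in-line slider-crank, |v_piston| = rω|sinθ|·[1 + r cosθ/√(L² − r² sin²θ)].
With r = 0.0441 m, L = 0.1714 m, θ = 72.1°: the bracketed kinematic factor |dx/dθ| = 0.045388 m.
ω = v/|dx/dθ| = 13.3/0.045388 = 293.03 rad/s.

293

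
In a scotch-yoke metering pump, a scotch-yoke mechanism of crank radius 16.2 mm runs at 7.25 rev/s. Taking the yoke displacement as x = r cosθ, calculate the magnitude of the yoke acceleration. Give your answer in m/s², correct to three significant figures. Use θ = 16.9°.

32.2

ω = 45.55 rad/s (from 7.25 rev/s).
x = r cosθ ⇒ ẍ = −rω² cosθ (ω constant).
|a| = rω²|cosθ| = 0.0162·(45.55)²·|cos 16.9°| = 32.165 m/s².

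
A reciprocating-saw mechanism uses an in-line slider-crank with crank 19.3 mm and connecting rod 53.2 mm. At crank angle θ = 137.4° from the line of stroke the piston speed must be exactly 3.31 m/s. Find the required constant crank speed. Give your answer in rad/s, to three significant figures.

350

For an in-line slider-crank, |v_piston| = rω|sinθ|·[1 + r cosθ/√(L² − r² sin²θ)].
With r = 0.0193 m, L = 0.0532 m, θ = 137.4°: the bracketed kinematic factor |dx/dθ| = 0.009465 m.
ω = v/|dx/dθ| = 3.31/0.009465 = 349.71 rad/s.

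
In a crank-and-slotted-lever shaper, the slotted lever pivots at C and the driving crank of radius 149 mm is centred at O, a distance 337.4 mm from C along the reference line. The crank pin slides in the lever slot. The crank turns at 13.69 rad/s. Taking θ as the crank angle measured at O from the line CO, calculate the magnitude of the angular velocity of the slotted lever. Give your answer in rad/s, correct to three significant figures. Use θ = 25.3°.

ω = 13.69 rad/s
Crank pin A relative to C: A = (d + r cosθ, r sinθ); lever angle φ = atan2(r sinθ, d + r cosθ).
Differentiating tanφ: φ̇ = rω(d cosθ + r)/(d² + r² + 2dr cosθ).
d² + r² + 2dr cosθ = |CA|² = 0.226941 m²;  d cosθ + r = +0.45404 m.
|ω_lever| = |0.149·13.69·+0.45404| / 0.226941 = 4.081 rad/s.

4.08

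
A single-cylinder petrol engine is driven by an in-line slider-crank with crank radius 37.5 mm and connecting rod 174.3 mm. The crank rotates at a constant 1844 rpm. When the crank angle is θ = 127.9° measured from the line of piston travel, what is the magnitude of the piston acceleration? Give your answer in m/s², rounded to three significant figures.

930

ω = 2π·1844/60 = 193.1 rad/s
x(θ) = r cosθ + √(L² − r² sin²θ); with ω constant, a = ω²·d²x/dθ².
d²x/dθ² = −r cosθ − r²(cos2θ)/√u − r⁴ sin²2θ/(4u^{3/2}),  u = L² − r² sin²θ = 0.0295049 m².
Substituting r = 0.0375 m, L = 0.1743 m, θ = 127.9°: d²x/dθ² = +0.024952 m.
a = ω²·d²x/dθ² = (193.1)²·(+0.024952) = +930.44 m/s²;  |a| = 930.44 m/s².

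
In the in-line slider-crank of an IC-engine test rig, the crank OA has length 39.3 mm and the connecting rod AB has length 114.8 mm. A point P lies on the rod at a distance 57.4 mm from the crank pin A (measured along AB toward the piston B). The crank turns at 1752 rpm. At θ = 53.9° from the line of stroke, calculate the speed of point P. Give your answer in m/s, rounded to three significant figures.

6.78

ω = 183.5 rad/s.  Crank-pin speed |V_A| = rω = 7.2103 m/s, perpendicular to OA.
Rod angle: sinφ = −(r/L) sinθ ⇒ φ = -16.058°; ω_rod = −rω cosθ/√(L²−r²sin²θ) = -38.509 rad/s.
V_P = V_A + ω_rod × AP, with AP = 0.0574 m along the rod.
Components: V_Px = −rω sinθ − a·ω_rod·sinφ = -6.4373 m/s;  V_Py = rω cosθ + a·ω_rod·cosφ = +2.1242 m/s.
|V_P| = √(V_Px² + V_Py²) = 6.7787 m/s.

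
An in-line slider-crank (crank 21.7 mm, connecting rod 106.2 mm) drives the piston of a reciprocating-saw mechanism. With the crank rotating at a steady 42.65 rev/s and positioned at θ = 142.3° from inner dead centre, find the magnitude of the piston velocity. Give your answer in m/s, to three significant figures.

2.98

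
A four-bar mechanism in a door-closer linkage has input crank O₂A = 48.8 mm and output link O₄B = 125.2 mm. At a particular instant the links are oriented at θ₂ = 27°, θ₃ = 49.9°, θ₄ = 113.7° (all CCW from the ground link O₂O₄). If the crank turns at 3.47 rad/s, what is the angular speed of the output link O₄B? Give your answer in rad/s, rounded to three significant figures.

ω₂ = 3.47 rad/s
Differentiating the loop-closure r₂e^{iθ₂}+r₃e^{iθ₃}=r₁+r₄e^{iθ₄} gives r₂ω₂e^{iθ₂}+r₃ω₃e^{iθ₃}=r₄ω₄e^{iθ₄}.
Eliminating the other unknown: ω₄ = r₂ω₂ sin(θ₂−θ₃) / [r₄ sin(θ₄−θ₃)].
Numerator sine = -0.38912; denominator sine = +0.89726.
Result = 0.0488·3.47·(-0.38912) / (0.1252·(+0.89726)) = -0.58656 rad/s; magnitude 0.58656 rad/s.

0.587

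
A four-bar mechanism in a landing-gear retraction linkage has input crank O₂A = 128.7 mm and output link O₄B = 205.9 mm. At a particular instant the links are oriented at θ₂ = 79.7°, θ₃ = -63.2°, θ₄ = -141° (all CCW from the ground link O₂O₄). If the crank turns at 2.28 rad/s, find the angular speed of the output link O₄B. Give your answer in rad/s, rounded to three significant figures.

0.880

ω₂ = 2.28 rad/s
Differentiating the loop-closure r₂e^{iθ₂}+r₃e^{iθ₃}=r₁+r₄e^{iθ₄} gives r₂ω₂e^{iθ₂}+r₃ω₃e^{iθ₃}=r₄ω₄e^{iθ₄}.
Eliminating the other unknown: ω₄ = r₂ω₂ sin(θ₂−θ₃) / [r₄ sin(θ₄−θ₃)].
Numerator sine = +0.60321; denominator sine = -0.97742.
Result = 0.1287·2.28·(+0.60321) / (0.2059·(-0.97742)) = -0.87952 rad/s; magnitude 0.87952 rad/s.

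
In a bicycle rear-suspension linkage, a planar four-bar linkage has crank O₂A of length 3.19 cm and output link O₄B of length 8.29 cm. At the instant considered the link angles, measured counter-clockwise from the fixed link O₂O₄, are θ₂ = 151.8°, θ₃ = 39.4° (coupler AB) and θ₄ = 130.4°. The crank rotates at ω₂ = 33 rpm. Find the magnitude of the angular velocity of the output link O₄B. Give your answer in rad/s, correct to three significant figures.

1.23

ω₂ = 3.456 rad/s (from 33 rpm).
Differentiating the loop-closure r₂e^{iθ₂}+r₃e^{iθ₃}=r₁+r₄e^{iθ₄} gives r₂ω₂e^{iθ₂}+r₃ω₃e^{iθ₃}=r₄ω₄e^{iθ₄}.
Eliminating the other unknown: ω₄ = r₂ω₂ sin(θ₂−θ₃) / [r₄ sin(θ₄−θ₃)].
Numerator sine = +0.92455; denominator sine = +0.99985.
Result = 0.0319·3.456·(+0.92455) / (0.0829·(+0.99985)) = +1.2296 rad/s; magnitude 1.2296 rad/s.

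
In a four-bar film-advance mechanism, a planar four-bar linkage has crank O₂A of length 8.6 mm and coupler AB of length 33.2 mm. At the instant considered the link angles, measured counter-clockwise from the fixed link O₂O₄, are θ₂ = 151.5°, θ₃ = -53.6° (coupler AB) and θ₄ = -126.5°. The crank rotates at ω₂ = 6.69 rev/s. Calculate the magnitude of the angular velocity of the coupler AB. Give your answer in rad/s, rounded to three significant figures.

ω₂ = 42.03 rad/s (from 6.69 rev/s).
Differentiating the loop-closure r₂e^{iθ₂}+r₃e^{iθ₃}=r₁+r₄e^{iθ₄} gives r₂ω₂e^{iθ₂}+r₃ω₃e^{iθ₃}=r₄ω₄e^{iθ₄}.
Eliminating the other unknown: ω₃ = r₂ω₂ sin(θ₄−θ₂) / [r₃ sin(θ₃−θ₄)].
Numerator sine = +0.99027; denominator sine = +0.95579.
Result = 0.0086·42.03·(+0.99027) / (0.0332·(+0.95579)) = +11.281 rad/s; magnitude 11.281 rad/s.

11.3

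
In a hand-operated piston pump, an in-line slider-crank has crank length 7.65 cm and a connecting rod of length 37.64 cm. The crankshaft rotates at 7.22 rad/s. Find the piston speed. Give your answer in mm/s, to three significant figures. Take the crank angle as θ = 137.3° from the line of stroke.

318

ω = 7.22 rad/s
For an in-line slider-crank, x = r cosθ + √(L² − r² sin²θ), so v = −rω sinθ·[1 + r cosθ/√(L² − r² sin²θ)].
With r = 0.0765 m, L = 0.3764 m, θ = 137.3°: √(L² − r² sin²θ) = 0.37281 m.
v = −0.0765·7.22·0.67816·[1 + 0.0765·-0.73491/0.37281] = -0.31808 m/s.
|v| = 0.31808 m/s = 318.08 mm/s.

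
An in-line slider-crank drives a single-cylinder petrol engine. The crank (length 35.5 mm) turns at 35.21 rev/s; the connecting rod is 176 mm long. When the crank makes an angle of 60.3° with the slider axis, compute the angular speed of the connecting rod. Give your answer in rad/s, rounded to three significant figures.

22.5

ω = 221.2 rad/s (converted from 35.21 rev/s).
The rod makes angle φ with the slider axis where L sinφ = r sinθ; differentiating, L cosφ·φ̇ = r ω cosθ.
L cosφ = √(L² − r² sin²θ) = 0.17328 m.
|ω_rod| = r ω |cosθ| / √(L² − r² sin²θ) = 0.0355·221.2·0.49546/0.17328 = 22.456 rad/s.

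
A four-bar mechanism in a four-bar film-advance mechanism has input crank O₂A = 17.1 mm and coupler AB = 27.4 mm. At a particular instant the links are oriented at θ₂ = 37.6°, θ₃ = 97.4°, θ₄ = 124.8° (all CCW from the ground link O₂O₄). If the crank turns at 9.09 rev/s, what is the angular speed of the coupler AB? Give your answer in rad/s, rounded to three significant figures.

ω₂ = 57.11 rad/s (from 9.09 rev/s).
Differentiating the loop-closure r₂e^{iθ₂}+r₃e^{iθ₃}=r₁+r₄e^{iθ₄} gives r₂ω₂e^{iθ₂}+r₃ω₃e^{iθ₃}=r₄ω₄e^{iθ₄}.
Eliminating the other unknown: ω₃ = r₂ω₂ sin(θ₄−θ₂) / [r₃ sin(θ₃−θ₄)].
Numerator sine = +0.99881; denominator sine = -0.46020.
Result = 0.0171·57.11·(+0.99881) / (0.0274·(-0.46020)) = -77.361 rad/s; magnitude 77.361 rad/s.

77.4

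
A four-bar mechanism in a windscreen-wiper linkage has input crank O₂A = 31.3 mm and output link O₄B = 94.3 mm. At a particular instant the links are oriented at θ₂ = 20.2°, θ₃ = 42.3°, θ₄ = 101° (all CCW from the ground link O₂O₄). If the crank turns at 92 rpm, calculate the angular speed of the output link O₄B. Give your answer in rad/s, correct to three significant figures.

ω₂ = 9.634 rad/s (from 92 rpm).
Differentiating the loop-closure r₂e^{iθ₂}+r₃e^{iθ₃}=r₁+r₄e^{iθ₄} gives r₂ω₂e^{iθ₂}+r₃ω₃e^{iθ₃}=r₄ω₄e^{iθ₄}.
Eliminating the other unknown: ω₄ = r₂ω₂ sin(θ₂−θ₃) / [r₄ sin(θ₄−θ₃)].
Numerator sine = -0.37622; denominator sine = +0.85446.
Result = 0.0313·9.634·(-0.37622) / (0.0943·(+0.85446)) = -1.408 rad/s; magnitude 1.408 rad/s.

1.41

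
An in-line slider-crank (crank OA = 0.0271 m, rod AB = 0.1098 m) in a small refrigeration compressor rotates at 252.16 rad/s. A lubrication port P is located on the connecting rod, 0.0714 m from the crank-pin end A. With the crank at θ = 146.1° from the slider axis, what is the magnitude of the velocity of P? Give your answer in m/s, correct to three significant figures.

ω = 252.2 rad/s.  Crank-pin speed |V_A| = rω = 6.8335 m/s, perpendicular to OA.
Rod angle: sinφ = −(r/L) sinθ ⇒ φ = -7.912°; ω_rod = −rω cosθ/√(L²−r²sin²θ) = +52.153 rad/s.
V_P = V_A + ω_rod × AP, with AP = 0.0714 m along the rod.
Components: V_Px = −rω sinθ − a·ω_rod·sinφ = -3.2988 m/s;  V_Py = rω cosθ + a·ω_rod·cosφ = -1.9836 m/s.
|V_P| = √(V_Px² + V_Py²) = 3.8492 m/s.

3.85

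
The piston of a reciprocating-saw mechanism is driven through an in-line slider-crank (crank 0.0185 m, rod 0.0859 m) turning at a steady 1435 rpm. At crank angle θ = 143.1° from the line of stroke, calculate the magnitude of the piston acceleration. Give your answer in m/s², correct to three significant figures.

308

ω = 2π·1435/60 = 150.3 rad/s
x(θ) = r cosθ + √(L² − r² sin²θ); with ω constant, a = ω²·d²x/dθ².
d²x/dθ² = −r cosθ − r²(cos2θ)/√u − r⁴ sin²2θ/(4u^{3/2}),  u = L² − r² sin²θ = 0.00725543 m².
Substituting r = 0.0185 m, L = 0.0859 m, θ = 143.1°: d²x/dθ² = +0.013629 m.
a = ω²·d²x/dθ² = (150.3)²·(+0.013629) = +307.78 m/s²;  |a| = 307.78 m/s².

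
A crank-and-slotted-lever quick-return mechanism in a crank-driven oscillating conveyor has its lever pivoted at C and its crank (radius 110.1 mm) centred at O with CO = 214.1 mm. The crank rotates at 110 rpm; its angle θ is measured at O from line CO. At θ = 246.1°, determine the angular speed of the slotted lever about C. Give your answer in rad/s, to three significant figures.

ω = 11.52 rad/s (from 110 rpm).
Crank pin A relative to C: A = (d + r cosθ, r sinθ); lever angle φ = atan2(r sinθ, d + r cosθ).
Differentiating tanφ: φ̇ = rω(d cosθ + r)/(d² + r² + 2dr cosθ).
d² + r² + 2dr cosθ = |CA|² = 0.0388605 m²;  d cosθ + r = +0.023359 m.
|ω_lever| = |0.1101·11.52·+0.023359| / 0.0388605 = 0.76236 rad/s.

0.762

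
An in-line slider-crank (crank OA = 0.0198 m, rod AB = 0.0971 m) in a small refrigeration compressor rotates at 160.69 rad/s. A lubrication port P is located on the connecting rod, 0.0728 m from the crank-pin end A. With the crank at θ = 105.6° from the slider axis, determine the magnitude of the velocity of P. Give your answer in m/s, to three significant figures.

ω = 160.7 rad/s.  Crank-pin speed |V_A| = rω = 3.1817 m/s, perpendicular to OA.
Rod angle: sinφ = −(r/L) sinθ ⇒ φ = -11.327°; ω_rod = −rω cosθ/√(L²−r²sin²θ) = +8.9867 rad/s.
V_P = V_A + ω_rod × AP, with AP = 0.0728 m along the rod.
Components: V_Px = −rω sinθ − a·ω_rod·sinφ = -2.936 m/s;  V_Py = rω cosθ + a·ω_rod·cosφ = -0.21412 m/s.
|V_P| = √(V_Px² + V_Py²) = 2.9438 m/s.

2.94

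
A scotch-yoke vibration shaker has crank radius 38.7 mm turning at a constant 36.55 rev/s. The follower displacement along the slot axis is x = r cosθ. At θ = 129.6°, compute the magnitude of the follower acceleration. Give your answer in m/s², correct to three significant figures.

ω = 229.7 rad/s (from 36.55 rev/s).
x = r cosθ ⇒ ẍ = −rω² cosθ (ω constant).
|a| = rω²|cosθ| = 0.0387·(229.7)²·|cos 129.6°| = 1301 m/s².

1300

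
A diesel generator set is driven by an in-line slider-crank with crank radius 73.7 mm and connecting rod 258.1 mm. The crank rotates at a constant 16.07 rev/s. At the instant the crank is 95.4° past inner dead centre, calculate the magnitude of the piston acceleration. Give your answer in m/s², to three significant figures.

290

ω = 2π·16.1 = 101 rad/s
x(θ) = r cosθ + √(L² − r² sin²θ); with ω constant, a = ω²·d²x/dθ².
d²x/dθ² = −r cosθ − r²(cos2θ)/√u − r⁴ sin²2θ/(4u^{3/2}),  u = L² − r² sin²θ = 0.061232 m².
Substituting r = 0.0737 m, L = 0.2581 m, θ = 95.4°: d²x/dθ² = +0.02848 m.
a = ω²·d²x/dθ² = (101)²·(+0.02848) = +290.36 m/s²;  |a| = 290.36 m/s².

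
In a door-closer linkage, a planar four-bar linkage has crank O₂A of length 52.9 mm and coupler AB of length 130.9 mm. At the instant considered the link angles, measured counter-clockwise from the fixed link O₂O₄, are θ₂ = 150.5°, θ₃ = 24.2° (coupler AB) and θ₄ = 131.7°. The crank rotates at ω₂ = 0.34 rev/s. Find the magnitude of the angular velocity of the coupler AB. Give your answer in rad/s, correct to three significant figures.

ω₂ = 2.136 rad/s (from 0.34 rev/s).
Differentiating the loop-closure r₂e^{iθ₂}+r₃e^{iθ₃}=r₁+r₄e^{iθ₄} gives r₂ω₂e^{iθ₂}+r₃ω₃e^{iθ₃}=r₄ω₄e^{iθ₄}.
Eliminating the other unknown: ω₃ = r₂ω₂ sin(θ₄−θ₂) / [r₃ sin(θ₃−θ₄)].
Numerator sine = -0.32227; denominator sine = -0.95372.
Result = 0.0529·2.136·(-0.32227) / (0.1309·(-0.95372)) = +0.29172 rad/s; magnitude 0.29172 rad/s.

0.292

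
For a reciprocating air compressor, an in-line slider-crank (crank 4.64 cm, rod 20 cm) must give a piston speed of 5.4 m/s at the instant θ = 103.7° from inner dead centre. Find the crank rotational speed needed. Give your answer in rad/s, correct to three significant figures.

127

For an in-line slider-crank, |v_piston| = rω|sinθ|·[1 + r cosθ/√(L² − r² sin²θ)].
With r = 0.0464 m, L = 0.2 m, θ = 103.7°: the bracketed kinematic factor |dx/dθ| = 0.042537 m.
ω = v/|dx/dθ| = 5.4/0.042537 = 126.95 rad/s.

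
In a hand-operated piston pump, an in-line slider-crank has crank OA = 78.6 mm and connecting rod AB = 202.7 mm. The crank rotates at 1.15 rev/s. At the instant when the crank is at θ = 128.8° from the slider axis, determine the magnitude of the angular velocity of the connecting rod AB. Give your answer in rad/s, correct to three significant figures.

1.84

ω = 7.226 rad/s (converted from 1.15 rev/s).
The rod makes angle φ with the slider axis where L sinφ = r sinθ; differentiating, L cosφ·φ̇ = r ω cosθ.
L cosφ = √(L² − r² sin²θ) = 0.19322 m.
|ω_rod| = r ω |cosθ| / √(L² − r² sin²θ) = 0.0786·7.226·0.62660/0.19322 = 1.8418 rad/s.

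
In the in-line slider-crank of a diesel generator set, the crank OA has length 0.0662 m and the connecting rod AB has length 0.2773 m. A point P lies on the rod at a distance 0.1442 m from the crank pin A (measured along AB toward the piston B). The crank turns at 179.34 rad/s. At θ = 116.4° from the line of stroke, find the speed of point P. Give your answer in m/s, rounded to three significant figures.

ω = 179.3 rad/s.  Crank-pin speed |V_A| = rω = 11.872 m/s, perpendicular to OA.
Rod angle: sinφ = −(r/L) sinθ ⇒ φ = -12.347°; ω_rod = −rω cosθ/√(L²−r²sin²θ) = +19.487 rad/s.
V_P = V_A + ω_rod × AP, with AP = 0.1442 m along the rod.
Components: V_Px = −rω sinθ − a·ω_rod·sinφ = -10.033 m/s;  V_Py = rω cosθ + a·ω_rod·cosφ = -2.5338 m/s.
|V_P| = √(V_Px² + V_Py²) = 10.348 m/s.

10.3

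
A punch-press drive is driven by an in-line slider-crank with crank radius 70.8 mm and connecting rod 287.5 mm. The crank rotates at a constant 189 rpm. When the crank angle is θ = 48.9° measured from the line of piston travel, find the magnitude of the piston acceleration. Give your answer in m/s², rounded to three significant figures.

17.4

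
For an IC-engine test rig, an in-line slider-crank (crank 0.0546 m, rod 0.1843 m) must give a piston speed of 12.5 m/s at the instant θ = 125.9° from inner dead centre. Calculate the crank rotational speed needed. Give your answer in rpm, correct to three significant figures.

3290

For an in-line slider-crank, |v_piston| = rω|sinθ|·[1 + r cosθ/√(L² − r² sin²θ)].
With r = 0.0546 m, L = 0.1843 m, θ = 125.9°: the bracketed kinematic factor |dx/dθ| = 0.036314 m.
ω = v/|dx/dθ| = 12.5/0.036314 = 344.22 rad/s.
N = 60ω/(2π) = 3287.1 rpm.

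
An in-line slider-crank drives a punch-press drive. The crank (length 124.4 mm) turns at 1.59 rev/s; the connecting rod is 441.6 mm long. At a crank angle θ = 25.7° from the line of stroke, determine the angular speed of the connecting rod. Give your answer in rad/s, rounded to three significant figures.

2.56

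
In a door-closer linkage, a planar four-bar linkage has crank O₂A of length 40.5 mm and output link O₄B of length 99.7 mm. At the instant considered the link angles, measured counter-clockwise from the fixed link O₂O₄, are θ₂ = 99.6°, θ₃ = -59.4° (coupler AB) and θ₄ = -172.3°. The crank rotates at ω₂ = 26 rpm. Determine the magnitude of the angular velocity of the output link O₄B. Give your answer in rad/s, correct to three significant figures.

0.430

ω₂ = 2.723 rad/s (from 26 rpm).
Differentiating the loop-closure r₂e^{iθ₂}+r₃e^{iθ₃}=r₁+r₄e^{iθ₄} gives r₂ω₂e^{iθ₂}+r₃ω₃e^{iθ₃}=r₄ω₄e^{iθ₄}.
Eliminating the other unknown: ω₄ = r₂ω₂ sin(θ₂−θ₃) / [r₄ sin(θ₄−θ₃)].
Numerator sine = +0.35837; denominator sine = -0.92119.
Result = 0.0405·2.723·(+0.35837) / (0.0997·(-0.92119)) = -0.43027 rad/s; magnitude 0.43027 rad/s.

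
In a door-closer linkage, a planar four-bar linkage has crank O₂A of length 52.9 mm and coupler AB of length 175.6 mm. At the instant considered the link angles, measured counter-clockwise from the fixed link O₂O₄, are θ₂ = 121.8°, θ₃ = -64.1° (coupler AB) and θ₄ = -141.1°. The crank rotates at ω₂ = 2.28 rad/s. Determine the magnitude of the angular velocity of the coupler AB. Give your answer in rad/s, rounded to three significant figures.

ω₂ = 2.28 rad/s
Differentiating the loop-closure r₂e^{iθ₂}+r₃e^{iθ₃}=r₁+r₄e^{iθ₄} gives r₂ω₂e^{iθ₂}+r₃ω₃e^{iθ₃}=r₄ω₄e^{iθ₄}.
Eliminating the other unknown: ω₃ = r₂ω₂ sin(θ₄−θ₂) / [r₃ sin(θ₃−θ₄)].
Numerator sine = +0.99233; denominator sine = +0.97437.
Result = 0.0529·2.28·(+0.99233) / (0.1756·(+0.97437)) = +0.69952 rad/s; magnitude 0.69952 rad/s.

0.700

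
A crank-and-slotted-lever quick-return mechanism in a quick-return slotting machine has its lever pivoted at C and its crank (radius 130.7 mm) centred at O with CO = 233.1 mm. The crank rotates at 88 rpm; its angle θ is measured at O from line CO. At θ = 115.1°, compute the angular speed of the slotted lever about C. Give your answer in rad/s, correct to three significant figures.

0.841

ω = 9.215 rad/s (from 88 rpm).
Crank pin A relative to C: A = (d + r cosθ, r sinθ); lever angle φ = atan2(r sinθ, d + r cosθ).
Differentiating tanφ: φ̇ = rω(d cosθ + r)/(d² + r² + 2dr cosθ).
d² + r² + 2dr cosθ = |CA|² = 0.0455706 m²;  d cosθ + r = +0.031819 m.
|ω_lever| = |0.1307·9.215·+0.031819| / 0.0455706 = 0.84099 rad/s.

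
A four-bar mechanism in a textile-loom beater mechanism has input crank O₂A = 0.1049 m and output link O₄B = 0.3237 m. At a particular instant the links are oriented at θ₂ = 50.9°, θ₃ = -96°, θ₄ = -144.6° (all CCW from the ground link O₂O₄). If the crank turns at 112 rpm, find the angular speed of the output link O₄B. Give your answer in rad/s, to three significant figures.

2.77

ω₂ = 11.73 rad/s (from 112 rpm).
Differentiating the loop-closure r₂e^{iθ₂}+r₃e^{iθ₃}=r₁+r₄e^{iθ₄} gives r₂ω₂e^{iθ₂}+r₃ω₃e^{iθ₃}=r₄ω₄e^{iθ₄}.
Eliminating the other unknown: ω₄ = r₂ω₂ sin(θ₂−θ₃) / [r₄ sin(θ₄−θ₃)].
Numerator sine = +0.54610; denominator sine = -0.75011.
Result = 0.1049·11.73·(+0.54610) / (0.3237·(-0.75011)) = -2.7671 rad/s; magnitude 2.7671 rad/s.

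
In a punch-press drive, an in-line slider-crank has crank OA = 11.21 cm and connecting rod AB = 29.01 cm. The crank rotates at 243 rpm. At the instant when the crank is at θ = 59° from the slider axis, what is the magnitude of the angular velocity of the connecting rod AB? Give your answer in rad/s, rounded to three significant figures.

ω = 25.45 rad/s (converted from 243 rpm).
The rod makes angle φ with the slider axis where L sinφ = r sinθ; differentiating, L cosφ·φ̇ = r ω cosθ.
L cosφ = √(L² − r² sin²θ) = 0.27372 m.
|ω_rod| = r ω |cosθ| / √(L² − r² sin²θ) = 0.1121·25.45·0.51504/0.27372 = 5.3674 rad/s.

5.37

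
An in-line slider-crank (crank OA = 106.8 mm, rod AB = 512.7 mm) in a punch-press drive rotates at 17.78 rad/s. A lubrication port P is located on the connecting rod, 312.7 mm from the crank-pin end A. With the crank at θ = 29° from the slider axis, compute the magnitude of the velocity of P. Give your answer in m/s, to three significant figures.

1.21

ω = 17.78 rad/s.  Crank-pin speed |V_A| = rω = 1.8989 m/s, perpendicular to OA.
Rod angle: sinφ = −(r/L) sinθ ⇒ φ = -5.796°; ω_rod = −rω cosθ/√(L²−r²sin²θ) = -3.256 rad/s.
V_P = V_A + ω_rod × AP, with AP = 0.3127 m along the rod.
Components: V_Px = −rω sinθ − a·ω_rod·sinφ = -1.0234 m/s;  V_Py = rω cosθ + a·ω_rod·cosφ = +0.64787 m/s.
|V_P| = √(V_Px² + V_Py²) = 1.2113 m/s.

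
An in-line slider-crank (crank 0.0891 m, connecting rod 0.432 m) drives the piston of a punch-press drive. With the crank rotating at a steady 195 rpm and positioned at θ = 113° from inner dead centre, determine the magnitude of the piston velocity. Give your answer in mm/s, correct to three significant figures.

ω = 2π·195/60 = 20.42 rad/s
For an in-line slider-crank, x = r cosθ + √(L² − r² sin²θ), so v = −rω sinθ·[1 + r cosθ/√(L² − r² sin²θ)].
With r = 0.0891 m, L = 0.432 m, θ = 113°: √(L² − r² sin²θ) = 0.42414 m.
v = −0.0891·20.42·0.92050·[1 + 0.0891·-0.39073/0.42414] = -1.5373 m/s.
|v| = 1.5373 m/s = 1537.3 mm/s.

1540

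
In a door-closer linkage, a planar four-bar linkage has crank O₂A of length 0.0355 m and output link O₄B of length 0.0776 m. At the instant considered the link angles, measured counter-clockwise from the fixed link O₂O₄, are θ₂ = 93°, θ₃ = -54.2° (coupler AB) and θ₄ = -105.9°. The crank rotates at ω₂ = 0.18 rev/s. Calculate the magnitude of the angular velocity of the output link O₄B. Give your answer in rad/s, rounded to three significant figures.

ω₂ = 1.131 rad/s (from 0.18 rev/s).
Differentiating the loop-closure r₂e^{iθ₂}+r₃e^{iθ₃}=r₁+r₄e^{iθ₄} gives r₂ω₂e^{iθ₂}+r₃ω₃e^{iθ₃}=r₄ω₄e^{iθ₄}.
Eliminating the other unknown: ω₄ = r₂ω₂ sin(θ₂−θ₃) / [r₄ sin(θ₄−θ₃)].
Numerator sine = +0.54171; denominator sine = -0.78478.
Result = 0.0355·1.131·(+0.54171) / (0.0776·(-0.78478)) = -0.35714 rad/s; magnitude 0.35714 rad/s.

0.357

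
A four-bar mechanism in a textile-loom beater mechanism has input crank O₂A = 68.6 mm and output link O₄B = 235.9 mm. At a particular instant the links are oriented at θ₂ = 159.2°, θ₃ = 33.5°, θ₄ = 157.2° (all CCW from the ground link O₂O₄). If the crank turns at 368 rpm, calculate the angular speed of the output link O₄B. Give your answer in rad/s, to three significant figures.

10.9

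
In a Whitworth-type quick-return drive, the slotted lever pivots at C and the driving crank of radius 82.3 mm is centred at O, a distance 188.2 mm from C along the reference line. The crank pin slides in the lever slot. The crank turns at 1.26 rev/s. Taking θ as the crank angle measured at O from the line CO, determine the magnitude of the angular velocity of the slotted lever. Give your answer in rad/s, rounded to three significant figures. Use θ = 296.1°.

ω = 7.917 rad/s (from 1.26 rev/s).
Crank pin A relative to C: A = (d + r cosθ, r sinθ); lever angle φ = atan2(r sinθ, d + r cosθ).
Differentiating tanφ: φ̇ = rω(d cosθ + r)/(d² + r² + 2dr cosθ).
d² + r² + 2dr cosθ = |CA|² = 0.0558208 m²;  d cosθ + r = +0.1651 m.
|ω_lever| = |0.0823·7.917·+0.1651| / 0.0558208 = 1.927 rad/s.

1.93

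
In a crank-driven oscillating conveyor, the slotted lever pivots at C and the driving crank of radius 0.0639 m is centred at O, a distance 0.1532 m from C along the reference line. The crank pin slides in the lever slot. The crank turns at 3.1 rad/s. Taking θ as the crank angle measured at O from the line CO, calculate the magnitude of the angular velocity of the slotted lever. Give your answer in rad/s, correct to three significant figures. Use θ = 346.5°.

ω = 3.1 rad/s
Crank pin A relative to C: A = (d + r cosθ, r sinθ); lever angle φ = atan2(r sinθ, d + r cosθ).
Differentiating tanφ: φ̇ = rω(d cosθ + r)/(d² + r² + 2dr cosθ).
d² + r² + 2dr cosθ = |CA|² = 0.0465914 m²;  d cosθ + r = +0.21287 m.
|ω_lever| = |0.0639·3.1·+0.21287| / 0.0465914 = 0.90503 rad/s.

0.905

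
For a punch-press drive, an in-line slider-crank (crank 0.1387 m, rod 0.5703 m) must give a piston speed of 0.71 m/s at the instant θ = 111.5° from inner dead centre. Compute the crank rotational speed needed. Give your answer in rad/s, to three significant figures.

6.06

For an in-line slider-crank, |v_piston| = rω|sinθ|·[1 + r cosθ/√(L² − r² sin²θ)].
With r = 0.1387 m, L = 0.5703 m, θ = 111.5°: the bracketed kinematic factor |dx/dθ| = 0.11724 m.
ω = v/|dx/dθ| = 0.71/0.11724 = 6.056 rad/s.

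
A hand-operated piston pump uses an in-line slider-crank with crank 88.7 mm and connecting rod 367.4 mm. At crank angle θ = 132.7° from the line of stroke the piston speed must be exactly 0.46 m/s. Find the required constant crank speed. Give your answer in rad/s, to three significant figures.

8.46

For an in-line slider-crank, |v_piston| = rω|sinθ|·[1 + r cosθ/√(L² − r² sin²θ)].
With r = 0.0887 m, L = 0.3674 m, θ = 132.7°: the bracketed kinematic factor |dx/dθ| = 0.054342 m.
ω = v/|dx/dθ| = 0.46/0.054342 = 8.4649 rad/s.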